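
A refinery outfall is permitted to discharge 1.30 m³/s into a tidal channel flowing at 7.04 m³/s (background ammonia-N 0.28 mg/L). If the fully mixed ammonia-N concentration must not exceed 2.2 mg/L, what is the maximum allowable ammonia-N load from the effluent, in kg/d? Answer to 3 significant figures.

1410 kg/d

Mass balance at the limit: 7.040·0.2800 + 1.300·Cₑ = 8.340·2.2 → Cₑ = 12.60 mg/L.
Load = 1.300 m³/s × 12.60 g/m³ × 86 400 s/d = 1415 kg/d.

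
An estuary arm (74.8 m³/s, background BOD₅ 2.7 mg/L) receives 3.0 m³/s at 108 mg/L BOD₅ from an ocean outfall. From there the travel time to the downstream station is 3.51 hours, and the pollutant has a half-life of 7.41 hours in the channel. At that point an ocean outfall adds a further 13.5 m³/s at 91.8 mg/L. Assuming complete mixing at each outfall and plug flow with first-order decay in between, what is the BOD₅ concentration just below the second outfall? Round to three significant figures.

17.7 mg/L

Conservation of mass: C = (74.80·2.700 + 3.000·108.0) / 77.80 = 526.0/77.80 = 6.760 mg/L; combined flow 77.80 m³/s.
Half-life 7.41 h → k = ln 2 / 7.41 = 0.09354 h⁻¹ = 2.245 d⁻¹.
After decay, C = 6.760 × e^(−kt) = 6.760 × 0.7201 = 4.868 mg/L.
Second outfall: C = (77.80·4.868 + 13.50·91.80)/91.30 = 17.72 mg/L.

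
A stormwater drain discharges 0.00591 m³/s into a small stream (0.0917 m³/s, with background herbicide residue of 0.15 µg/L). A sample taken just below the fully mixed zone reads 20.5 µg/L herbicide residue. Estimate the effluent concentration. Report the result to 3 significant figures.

Mass balance: 0.09170·0.1500 + 0.005910·Cₑ = 0.09761·20.50
→ Cₑ = (0.09761·20.50 − 0.09170·0.1500) / 0.005910 = 336.3 µg/L.

336 µg/L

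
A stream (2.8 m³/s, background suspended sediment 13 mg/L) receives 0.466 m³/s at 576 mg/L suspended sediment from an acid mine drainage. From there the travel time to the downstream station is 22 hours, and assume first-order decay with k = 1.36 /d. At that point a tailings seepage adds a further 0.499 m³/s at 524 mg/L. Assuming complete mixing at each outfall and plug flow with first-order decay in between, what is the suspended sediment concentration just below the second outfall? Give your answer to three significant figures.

92.7 mg/L

After mixing, C = (2.800·13.00 + 0.4660·576.0) / 3.266 = 304.8/3.266 = 93.33 mg/L; combined flow 3.266 m³/s.
First-order decay: C = 93.33·exp(−k·t) = 93.33·0.2875 = 26.83 mg/L.
At the second outfall, C = (3.266·26.83 + 0.4990·524.0) / (3.266 + 0.4990) = 92.72 mg/L.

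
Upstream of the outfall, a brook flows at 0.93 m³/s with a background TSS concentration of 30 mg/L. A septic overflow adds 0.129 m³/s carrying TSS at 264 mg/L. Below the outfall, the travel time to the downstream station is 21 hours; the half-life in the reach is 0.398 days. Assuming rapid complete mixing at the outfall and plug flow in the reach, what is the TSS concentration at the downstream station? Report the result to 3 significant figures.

Mixed concentration C = ΣQC/ΣQ = (0.9300·30.00 + 0.1290·264.0) / 1.059 = 61.96/1.059 = 58.50 mg/L.
Half-life 0.398 d → k = ln 2 / 0.398 = 1.742 d⁻¹.
After decay, C = 58.50 × e^(−kt) = 58.50 × 0.2179 = 12.75 mg/L.

12.7 mg/L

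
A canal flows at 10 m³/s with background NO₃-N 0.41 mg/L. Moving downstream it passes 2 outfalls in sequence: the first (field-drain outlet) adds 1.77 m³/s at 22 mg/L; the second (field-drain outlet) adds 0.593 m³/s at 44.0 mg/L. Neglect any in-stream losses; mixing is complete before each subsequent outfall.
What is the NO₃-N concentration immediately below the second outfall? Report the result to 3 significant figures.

5.59 mg/L

Below outfall 1: Q → 11.77 m³/s, C = (10.00·0.4100 + 1.770·22.00)/11.77 = 3.657 mg/L.
Below outfall 2: Q → 12.36 m³/s, C = (11.77·3.657 + 0.5930·44.00)/12.36 = 5.592 mg/L.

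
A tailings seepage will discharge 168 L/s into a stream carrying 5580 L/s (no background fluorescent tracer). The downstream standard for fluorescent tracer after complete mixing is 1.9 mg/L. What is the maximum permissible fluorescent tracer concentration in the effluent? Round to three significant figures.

65.0 mg/L

At the limit, (Qr·Cr + Qe·Cₑ)/(Qr + Qe) = 1.9:
Cₑ = (5748·1.9 − 5580·0) / 168.0 = 65.01 mg/L.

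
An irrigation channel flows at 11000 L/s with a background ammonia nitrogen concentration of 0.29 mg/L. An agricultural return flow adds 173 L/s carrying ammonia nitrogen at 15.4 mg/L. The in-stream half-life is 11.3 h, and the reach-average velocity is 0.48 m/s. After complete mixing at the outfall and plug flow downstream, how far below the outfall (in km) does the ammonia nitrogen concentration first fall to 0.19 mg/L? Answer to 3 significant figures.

28.6 km

Flow-weighted average: C = (11000·0.2900 + 173.0·15.40) / 11170 = 5854/11170 = 0.5240 mg/L.
Half-life 11.3 h → k = ln 2 / 11.3 = 0.06134 h⁻¹ = 1.472 d⁻¹.
Set 0.5240·exp(−k·t) = 0.19 → t = ln(0.5240/0.19)/k = 59530 s = 16.54 h.
Distance = v·t = 0.48·59530 = 28580 m = 28.58 km.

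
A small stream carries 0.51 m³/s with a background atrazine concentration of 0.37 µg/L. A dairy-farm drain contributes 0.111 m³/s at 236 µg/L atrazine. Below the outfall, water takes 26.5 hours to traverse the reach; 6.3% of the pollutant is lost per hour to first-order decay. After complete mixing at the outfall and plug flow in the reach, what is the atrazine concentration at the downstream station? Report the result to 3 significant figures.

7.57 µg/L

Conservation of mass: C = (0.5100·0.3700 + 0.1110·236.0) / 0.6210 = 26.38/0.6210 = 42.49 µg/L.
6.3%/h lost → k = −ln(1 − 0.063) = 0.06507 h⁻¹.
After decay, C = 42.49 × e^(−kt) = 42.49 × 0.1783 = 7.575 µg/L.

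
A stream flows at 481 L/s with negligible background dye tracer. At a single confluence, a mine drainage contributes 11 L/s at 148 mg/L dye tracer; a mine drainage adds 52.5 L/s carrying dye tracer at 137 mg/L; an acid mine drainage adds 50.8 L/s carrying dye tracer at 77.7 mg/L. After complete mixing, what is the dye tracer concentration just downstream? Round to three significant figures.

21.4 mg/L

Mass balance: C = (481.0·0 + 11.00·148.0 + 52.50·137.0 + 50.80·77.70) / 595.3 = 12770/595.3 = 21.45 mg/L.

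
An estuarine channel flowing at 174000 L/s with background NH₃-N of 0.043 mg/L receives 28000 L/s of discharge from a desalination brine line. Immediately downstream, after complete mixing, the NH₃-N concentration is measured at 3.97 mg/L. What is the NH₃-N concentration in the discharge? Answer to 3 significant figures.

Mass balance: 174000·0.04300 + 28000·Cₑ = 202000·3.970
→ Cₑ = (202000·3.970 − 174000·0.04300) / 28000 = 28.37 mg/L.

28.4 mg/L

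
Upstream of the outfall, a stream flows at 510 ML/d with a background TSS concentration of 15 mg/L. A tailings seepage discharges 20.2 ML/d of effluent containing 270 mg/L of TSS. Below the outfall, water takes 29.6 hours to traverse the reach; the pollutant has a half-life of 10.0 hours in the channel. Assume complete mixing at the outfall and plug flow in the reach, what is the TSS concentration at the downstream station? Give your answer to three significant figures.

3.18 mg/L

Conservation of mass: C = (510.0·15.00 + 20.20·270.0) / 530.2 = 13100/530.2 = 24.72 mg/L.
Half-life 10.0 h → k = ln 2 / 10.0 = 0.06931 h⁻¹ = 1.664 d⁻¹.
After decay, C = 24.72 × e^(−kt) = 24.72 × 0.1285 = 3.176 mg/L.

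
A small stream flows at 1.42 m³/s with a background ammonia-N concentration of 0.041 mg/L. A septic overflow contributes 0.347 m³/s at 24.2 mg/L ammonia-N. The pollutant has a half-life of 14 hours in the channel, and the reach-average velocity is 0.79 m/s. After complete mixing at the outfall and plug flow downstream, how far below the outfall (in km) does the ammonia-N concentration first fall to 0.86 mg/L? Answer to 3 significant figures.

98.6 km

Mixed concentration C = ΣQC/ΣQ = (1.420·0.04100 + 0.3470·24.20) / 1.767 = 8.456/1.767 = 4.785 mg/L.
Half-life 14 h → k = ln 2 / 14 = 0.04951 h⁻¹ = 1.188 d⁻¹.
Set 4.785·exp(−k·t) = 0.86 → t = ln(4.785/0.86)/k = 124800 s = 34.67 h.
Distance = v·t = 0.79·124800 = 98590 m = 98.59 km.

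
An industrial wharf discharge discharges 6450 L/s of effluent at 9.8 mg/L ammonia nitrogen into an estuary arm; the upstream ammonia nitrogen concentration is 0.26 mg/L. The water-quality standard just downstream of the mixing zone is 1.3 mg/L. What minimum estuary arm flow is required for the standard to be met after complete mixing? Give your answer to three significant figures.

Set C_mix = 1.3: (Q·0.2600 + 6450·9.800) / (Q + 6450) = 1.3
→ Q = 6450·(9.800 − 1.3)/(1.3 − 0.2600) = 52720 L/s.

52700 L/s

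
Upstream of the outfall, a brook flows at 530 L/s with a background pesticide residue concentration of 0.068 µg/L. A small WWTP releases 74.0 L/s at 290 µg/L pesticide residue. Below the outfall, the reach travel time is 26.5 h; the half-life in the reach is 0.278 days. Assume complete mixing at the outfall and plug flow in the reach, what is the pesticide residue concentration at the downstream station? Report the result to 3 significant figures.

Flow-weighted average: C = (530.0·0.06800 + 74.00·290.0) / 604.0 = 21500/604.0 = 35.59 µg/L.
Half-life 0.278 d → k = ln 2 / 0.278 = 2.493 d⁻¹.
Applying C = C₀e^(−kt): 35.59 × 0.06373 = 2.268 µg/L.

2.27 µg/L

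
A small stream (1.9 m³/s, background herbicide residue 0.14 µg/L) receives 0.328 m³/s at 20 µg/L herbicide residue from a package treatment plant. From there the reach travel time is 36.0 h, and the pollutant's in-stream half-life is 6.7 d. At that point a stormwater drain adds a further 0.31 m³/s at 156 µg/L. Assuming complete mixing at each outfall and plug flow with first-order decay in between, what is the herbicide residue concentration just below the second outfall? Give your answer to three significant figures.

Mass balance: C = (1.900·0.1400 + 0.3280·20.00) / 2.228 = 6.826/2.228 = 3.064 µg/L; combined flow 2.228 m³/s.
Half-life 6.7 d → k = ln 2 / 6.7 = 0.1035 d⁻¹.
After decay, C = 3.064 × e^(−kt) = 3.064 × 0.8563 = 2.623 µg/L.
Second outfall: C = (2.228·2.623 + 0.3100·156.0)/2.538 = 21.36 µg/L.

21.4 µg/L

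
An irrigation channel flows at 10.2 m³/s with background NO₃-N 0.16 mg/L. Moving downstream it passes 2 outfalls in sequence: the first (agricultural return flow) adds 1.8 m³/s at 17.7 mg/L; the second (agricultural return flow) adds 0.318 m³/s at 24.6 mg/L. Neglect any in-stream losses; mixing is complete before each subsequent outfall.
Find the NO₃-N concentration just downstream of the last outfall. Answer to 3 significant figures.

3.35 mg/L

After outfall 1: Q = 10.20 + 1.800 = 12.00 m³/s; C = (10.20·0.1600 + 1.800·17.70)/12.00 = 2.791 mg/L.
After outfall 2: Q = 12.00 + 0.3180 = 12.32 m³/s; C = (12.00·2.791 + 0.3180·24.60)/12.32 = 3.354 mg/L.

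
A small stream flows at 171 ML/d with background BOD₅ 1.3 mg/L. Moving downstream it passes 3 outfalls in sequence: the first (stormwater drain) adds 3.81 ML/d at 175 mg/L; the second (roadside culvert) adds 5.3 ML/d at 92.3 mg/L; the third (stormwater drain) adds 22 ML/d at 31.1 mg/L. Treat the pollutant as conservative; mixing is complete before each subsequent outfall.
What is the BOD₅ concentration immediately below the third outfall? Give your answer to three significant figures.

Outfall 1: combined Q = 174.8 ML/d; C = (171.0·1.300 + 3.810·175.0)/174.8 = 5.086 mg/L.
Outfall 2: combined Q = 180.1 ML/d; C = (174.8·5.086 + 5.300·92.30)/180.1 = 7.652 mg/L.
Outfall 3: combined Q = 202.1 ML/d; C = (180.1·7.652 + 22.00·31.10)/202.1 = 10.20 mg/L.

10.2 mg/L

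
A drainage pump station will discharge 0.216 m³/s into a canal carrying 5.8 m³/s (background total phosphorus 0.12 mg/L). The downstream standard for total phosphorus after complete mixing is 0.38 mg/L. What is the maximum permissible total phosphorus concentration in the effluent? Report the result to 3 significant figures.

At the limit, (Qr·Cr + Qe·Cₑ)/(Qr + Qe) = 0.38:
Cₑ = (6.016·0.38 − 5.800·0.1200) / 0.2160 = 7.361 mg/L.

7.36 mg/L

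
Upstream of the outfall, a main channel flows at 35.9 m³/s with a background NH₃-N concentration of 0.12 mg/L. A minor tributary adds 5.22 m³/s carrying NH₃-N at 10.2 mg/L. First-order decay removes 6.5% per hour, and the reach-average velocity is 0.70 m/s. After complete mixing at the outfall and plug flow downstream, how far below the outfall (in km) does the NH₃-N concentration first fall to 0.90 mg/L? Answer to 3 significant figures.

Conservation of mass: C = (35.90·0.1200 + 5.220·10.20) / 41.12 = 57.55/41.12 = 1.400 mg/L.
6.5%/h lost → k = −ln(1 − 0.065) = 0.06721 h⁻¹.
Set 1.400·exp(−k·t) = 0.90 → t = ln(1.400/0.90)/k = 23650 s = 6.570 h.
Distance = v·t = 0.70·23650 = 16560 m = 16.56 km.

16.6 km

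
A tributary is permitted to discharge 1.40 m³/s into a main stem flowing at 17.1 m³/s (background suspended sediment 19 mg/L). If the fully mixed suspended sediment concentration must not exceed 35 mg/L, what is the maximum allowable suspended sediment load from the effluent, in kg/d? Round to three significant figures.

27900 kg/d

Mass balance at the limit: 17.10·19.00 + 1.400·Cₑ = 18.50·35 → Cₑ = 230.4 mg/L.
Load = 1.400 m³/s × 230.4 g/m³ × 86 400 s/d = 27870 kg/d.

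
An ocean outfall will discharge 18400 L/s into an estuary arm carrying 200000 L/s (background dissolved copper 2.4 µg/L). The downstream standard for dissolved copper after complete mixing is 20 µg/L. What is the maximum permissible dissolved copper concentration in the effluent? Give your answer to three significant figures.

211 µg/L

At the limit, (Qr·Cr + Qe·Cₑ)/(Qr + Qe) = 20:
Cₑ = (218400·20 − 200000·2.400) / 18400 = 211.3 µg/L.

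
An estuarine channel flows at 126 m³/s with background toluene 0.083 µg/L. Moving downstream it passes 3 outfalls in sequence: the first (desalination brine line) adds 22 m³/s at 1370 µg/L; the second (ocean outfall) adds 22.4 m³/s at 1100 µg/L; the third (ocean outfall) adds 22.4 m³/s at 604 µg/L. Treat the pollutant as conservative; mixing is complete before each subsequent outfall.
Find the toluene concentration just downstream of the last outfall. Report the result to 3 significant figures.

Outfall 1: combined Q = 148.0 m³/s; C = (126.0·0.08300 + 22.00·1370)/148.0 = 203.7 µg/L.
Outfall 2: combined Q = 170.4 m³/s; C = (148.0·203.7 + 22.40·1100)/170.4 = 321.5 µg/L.
Outfall 3: combined Q = 192.8 m³/s; C = (170.4·321.5 + 22.40·604.0)/192.8 = 354.4 µg/L.

354 µg/L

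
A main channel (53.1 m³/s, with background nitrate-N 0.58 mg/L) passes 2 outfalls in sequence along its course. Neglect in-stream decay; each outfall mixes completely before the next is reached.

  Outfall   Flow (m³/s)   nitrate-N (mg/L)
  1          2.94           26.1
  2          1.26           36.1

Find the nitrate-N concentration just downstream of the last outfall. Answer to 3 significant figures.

Below outfall 1: Q → 56.04 m³/s, C = (53.10·0.5800 + 2.940·26.10)/56.04 = 1.919 mg/L.
Below outfall 2: Q → 57.30 m³/s, C = (56.04·1.919 + 1.260·36.10)/57.30 = 2.670 mg/L.

2.67 mg/L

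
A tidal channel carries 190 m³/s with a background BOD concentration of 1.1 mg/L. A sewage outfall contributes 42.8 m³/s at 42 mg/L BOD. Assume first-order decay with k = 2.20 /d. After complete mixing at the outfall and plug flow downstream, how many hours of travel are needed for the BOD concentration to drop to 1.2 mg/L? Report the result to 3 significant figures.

Mass balance: C = (190.0·1.100 + 42.80·42.00) / 232.8 = 2007/232.8 = 8.619 mg/L.
8.619·exp(−k·t) = 1.2 → t = ln(8.619/1.2)/k = 77430 s = 21.51 h.

21.5 h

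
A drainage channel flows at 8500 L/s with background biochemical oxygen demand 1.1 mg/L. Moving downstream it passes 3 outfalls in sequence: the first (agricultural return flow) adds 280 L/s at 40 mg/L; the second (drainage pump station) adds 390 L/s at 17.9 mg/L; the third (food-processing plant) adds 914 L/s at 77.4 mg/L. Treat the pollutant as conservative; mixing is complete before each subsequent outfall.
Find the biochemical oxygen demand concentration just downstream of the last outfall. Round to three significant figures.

After outfall 1: Q = 8500 + 280.0 = 8780 L/s; C = (8500·1.100 + 280.0·40.00)/8780 = 2.341 mg/L.
After outfall 2: Q = 8780 + 390.0 = 9170 L/s; C = (8780·2.341 + 390.0·17.90)/9170 = 3.002 mg/L.
After outfall 3: Q = 9170 + 914.0 = 10080 L/s; C = (9170·3.002 + 914.0·77.40)/10080 = 9.746 mg/L.

9.75 mg/L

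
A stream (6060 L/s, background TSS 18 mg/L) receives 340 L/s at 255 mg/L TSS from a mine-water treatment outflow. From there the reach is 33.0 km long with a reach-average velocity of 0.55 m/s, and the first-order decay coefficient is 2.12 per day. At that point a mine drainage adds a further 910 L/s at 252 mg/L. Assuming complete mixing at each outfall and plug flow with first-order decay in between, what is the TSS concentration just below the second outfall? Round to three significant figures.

37.5 mg/L

Flow-weighted average: C = (6060·18.00 + 340.0·255.0) / 6400 = 195800/6400 = 30.59 mg/L; combined flow 6400 L/s.
Travel time t = 33.0·1000 / 0.55 = 60000 s = 16.67 h.
Applying C = C₀e^(−kt): 30.59 × 0.2294 = 7.018 mg/L.
Second outfall: C = (6400·7.018 + 910.0·252.0)/7310 = 37.52 mg/L.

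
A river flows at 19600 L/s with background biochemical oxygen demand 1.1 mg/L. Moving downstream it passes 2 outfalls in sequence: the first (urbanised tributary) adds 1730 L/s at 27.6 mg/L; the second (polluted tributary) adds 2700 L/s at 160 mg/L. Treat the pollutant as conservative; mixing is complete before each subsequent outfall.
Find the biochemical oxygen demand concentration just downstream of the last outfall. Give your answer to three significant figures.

Outfall 1: combined Q = 21330 L/s; C = (19600·1.100 + 1730·27.60)/21330 = 3.249 mg/L.
Outfall 2: combined Q = 24030 L/s; C = (21330·3.249 + 2700·160.0)/24030 = 20.86 mg/L.

20.9 mg/L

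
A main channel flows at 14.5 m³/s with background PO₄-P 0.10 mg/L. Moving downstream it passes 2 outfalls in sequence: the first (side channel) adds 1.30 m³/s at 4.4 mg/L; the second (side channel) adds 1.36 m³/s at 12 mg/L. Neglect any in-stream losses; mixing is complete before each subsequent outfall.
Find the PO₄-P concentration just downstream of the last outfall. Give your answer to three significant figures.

1.37 mg/L

After outfall 1: Q = 14.50 + 1.300 = 15.80 m³/s; C = (14.50·0.1000 + 1.300·4.400)/15.80 = 0.4538 mg/L.
After outfall 2: Q = 15.80 + 1.360 = 17.16 m³/s; C = (15.80·0.4538 + 1.360·12.00)/17.16 = 1.369 mg/L.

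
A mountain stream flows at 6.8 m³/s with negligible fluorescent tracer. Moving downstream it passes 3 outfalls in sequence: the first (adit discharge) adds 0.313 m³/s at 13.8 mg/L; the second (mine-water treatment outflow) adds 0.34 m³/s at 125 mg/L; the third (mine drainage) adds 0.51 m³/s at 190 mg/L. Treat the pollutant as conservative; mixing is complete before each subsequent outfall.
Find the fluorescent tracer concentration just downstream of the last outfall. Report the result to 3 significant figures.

Outfall 1: combined Q = 7.113 m³/s; C = (6.800·0 + 0.3130·13.80)/7.113 = 0.6073 mg/L.
Outfall 2: combined Q = 7.453 m³/s; C = (7.113·0.6073 + 0.3400·125.0)/7.453 = 6.282 mg/L.
Outfall 3: combined Q = 7.963 m³/s; C = (7.453·6.282 + 0.5100·190.0)/7.963 = 18.05 mg/L.

18.0 mg/L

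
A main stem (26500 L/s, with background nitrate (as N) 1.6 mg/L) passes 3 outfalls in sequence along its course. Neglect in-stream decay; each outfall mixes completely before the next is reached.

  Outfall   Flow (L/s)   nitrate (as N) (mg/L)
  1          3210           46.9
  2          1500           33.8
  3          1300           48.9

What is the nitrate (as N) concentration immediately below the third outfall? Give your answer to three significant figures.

Outfall 1: combined Q = 29710 L/s; C = (26500·1.600 + 3210·46.90)/29710 = 6.494 mg/L.
Outfall 2: combined Q = 31210 L/s; C = (29710·6.494 + 1500·33.80)/31210 = 7.807 mg/L.
Outfall 3: combined Q = 32510 L/s; C = (31210·7.807 + 1300·48.90)/32510 = 9.450 mg/L.

9.45 mg/L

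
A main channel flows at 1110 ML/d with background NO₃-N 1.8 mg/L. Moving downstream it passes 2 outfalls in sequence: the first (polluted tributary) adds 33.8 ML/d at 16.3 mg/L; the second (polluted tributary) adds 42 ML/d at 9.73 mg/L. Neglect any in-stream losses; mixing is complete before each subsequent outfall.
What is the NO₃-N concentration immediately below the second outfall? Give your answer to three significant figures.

Below outfall 1: Q → 1144 ML/d, C = (1110·1.800 + 33.80·16.30)/1144 = 2.228 mg/L.
Below outfall 2: Q → 1186 ML/d, C = (1144·2.228 + 42.00·9.730)/1186 = 2.494 mg/L.

2.49 mg/L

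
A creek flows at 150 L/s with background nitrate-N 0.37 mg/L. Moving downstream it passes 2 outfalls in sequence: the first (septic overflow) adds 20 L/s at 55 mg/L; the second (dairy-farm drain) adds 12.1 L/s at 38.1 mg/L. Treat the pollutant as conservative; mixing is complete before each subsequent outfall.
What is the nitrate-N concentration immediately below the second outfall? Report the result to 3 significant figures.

8.88 mg/L

Outfall 1: combined Q = 170.0 L/s; C = (150.0·0.3700 + 20.00·55.00)/170.0 = 6.797 mg/L.
Outfall 2: combined Q = 182.1 L/s; C = (170.0·6.797 + 12.10·38.10)/182.1 = 8.877 mg/L.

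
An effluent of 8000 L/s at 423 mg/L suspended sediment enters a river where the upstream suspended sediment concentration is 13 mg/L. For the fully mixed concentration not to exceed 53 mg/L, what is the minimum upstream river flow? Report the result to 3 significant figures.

74000 L/s

Set C_mix = 53: (Q·13.00 + 8000·423.0) / (Q + 8000) = 53
→ Q = 8000·(423.0 − 53)/(53 − 13.00) = 74000 L/s.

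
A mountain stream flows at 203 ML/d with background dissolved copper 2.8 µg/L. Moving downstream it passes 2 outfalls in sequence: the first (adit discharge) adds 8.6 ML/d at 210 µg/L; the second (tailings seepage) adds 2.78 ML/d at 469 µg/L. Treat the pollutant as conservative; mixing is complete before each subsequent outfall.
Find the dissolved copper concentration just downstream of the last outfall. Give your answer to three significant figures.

17.2 µg/L

After outfall 1: Q = 203.0 + 8.600 = 211.6 ML/d; C = (203.0·2.800 + 8.600·210.0)/211.6 = 11.22 µg/L.
After outfall 2: Q = 211.6 + 2.780 = 214.4 ML/d; C = (211.6·11.22 + 2.780·469.0)/214.4 = 17.16 µg/L.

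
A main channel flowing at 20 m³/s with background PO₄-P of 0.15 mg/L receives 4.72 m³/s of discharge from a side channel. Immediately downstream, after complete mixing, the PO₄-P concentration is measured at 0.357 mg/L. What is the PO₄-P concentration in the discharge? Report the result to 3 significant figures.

1.23 mg/L

Mass balance: 20.00·0.1500 + 4.720·Cₑ = 24.72·0.3570
→ Cₑ = (24.72·0.3570 − 20.00·0.1500) / 4.720 = 1.234 mg/L.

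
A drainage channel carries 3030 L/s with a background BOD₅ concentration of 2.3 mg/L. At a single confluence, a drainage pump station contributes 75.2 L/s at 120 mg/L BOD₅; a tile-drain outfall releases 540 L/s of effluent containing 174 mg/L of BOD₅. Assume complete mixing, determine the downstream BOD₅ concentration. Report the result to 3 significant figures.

30.2 mg/L

Flow-weighted average: C = (3030·2.300 + 75.20·120.0 + 540.0·174.0) / 3645 = 110000/3645 = 30.16 mg/L.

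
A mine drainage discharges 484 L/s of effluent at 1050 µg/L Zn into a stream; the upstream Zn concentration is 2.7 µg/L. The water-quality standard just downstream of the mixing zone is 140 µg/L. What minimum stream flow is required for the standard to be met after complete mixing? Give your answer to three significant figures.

Set C_mix = 140: (Q·2.700 + 484.0·1050) / (Q + 484.0) = 140
→ Q = 484.0·(1050 − 140)/(140 − 2.700) = 3208 L/s.

3210 L/s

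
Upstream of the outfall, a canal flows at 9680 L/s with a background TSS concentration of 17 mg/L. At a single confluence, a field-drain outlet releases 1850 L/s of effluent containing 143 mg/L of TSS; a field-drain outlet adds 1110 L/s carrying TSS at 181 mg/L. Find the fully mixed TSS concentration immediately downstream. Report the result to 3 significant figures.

After mixing, C = (9680·17.00 + 1850·143.0 + 1110·181.0) / 12640 = 630000/12640 = 49.84 mg/L.

49.8 mg/L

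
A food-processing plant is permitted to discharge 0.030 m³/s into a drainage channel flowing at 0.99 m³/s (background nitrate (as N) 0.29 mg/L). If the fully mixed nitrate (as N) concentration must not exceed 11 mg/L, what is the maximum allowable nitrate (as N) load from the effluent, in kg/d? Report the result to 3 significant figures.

Mass balance at the limit: 0.9900·0.2900 + 0.03000·Cₑ = 1.020·11 → Cₑ = 364.4 mg/L.
Load = 0.03000 m³/s × 364.4 g/m³ × 86 400 s/d = 944.6 kg/d.

945 kg/d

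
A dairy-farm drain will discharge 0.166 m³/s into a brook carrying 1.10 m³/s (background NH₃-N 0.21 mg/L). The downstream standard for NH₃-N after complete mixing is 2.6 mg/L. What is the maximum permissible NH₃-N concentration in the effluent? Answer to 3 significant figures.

At the limit, (Qr·Cr + Qe·Cₑ)/(Qr + Qe) = 2.6:
Cₑ = (1.266·2.6 − 1.100·0.2100) / 0.1660 = 18.44 mg/L.

18.4 mg/L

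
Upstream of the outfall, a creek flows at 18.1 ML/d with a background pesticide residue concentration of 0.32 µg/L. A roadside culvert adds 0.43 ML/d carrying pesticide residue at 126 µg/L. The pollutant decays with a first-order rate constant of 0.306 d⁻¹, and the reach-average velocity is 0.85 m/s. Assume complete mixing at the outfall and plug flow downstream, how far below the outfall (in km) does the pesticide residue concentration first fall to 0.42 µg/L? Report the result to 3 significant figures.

Mixed concentration C = ΣQC/ΣQ = (18.10·0.3200 + 0.4300·126.0) / 18.53 = 59.97/18.53 = 3.236 µg/L.
Set 3.236·exp(−k·t) = 0.42 → t = ln(3.236/0.42)/k = 576600 s = 160.2 h.
Distance = v·t = 0.85·576600 = 490100 m = 490.1 km.

490 km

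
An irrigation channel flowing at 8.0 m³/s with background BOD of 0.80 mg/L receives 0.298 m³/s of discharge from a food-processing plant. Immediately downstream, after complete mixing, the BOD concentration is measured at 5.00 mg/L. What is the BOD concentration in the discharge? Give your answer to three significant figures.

Mass balance: 8.000·0.8000 + 0.2980·Cₑ = 8.298·5.000
→ Cₑ = (8.298·5.000 − 8.000·0.8000) / 0.2980 = 117.8 mg/L.

118 mg/L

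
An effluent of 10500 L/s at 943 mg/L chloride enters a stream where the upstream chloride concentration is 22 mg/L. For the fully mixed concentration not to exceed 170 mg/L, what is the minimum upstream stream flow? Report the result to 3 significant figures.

54800 L/s

Set C_mix = 170: (Q·22.00 + 10500·943.0) / (Q + 10500) = 170
→ Q = 10500·(943.0 − 170)/(170 − 22.00) = 54840 L/s.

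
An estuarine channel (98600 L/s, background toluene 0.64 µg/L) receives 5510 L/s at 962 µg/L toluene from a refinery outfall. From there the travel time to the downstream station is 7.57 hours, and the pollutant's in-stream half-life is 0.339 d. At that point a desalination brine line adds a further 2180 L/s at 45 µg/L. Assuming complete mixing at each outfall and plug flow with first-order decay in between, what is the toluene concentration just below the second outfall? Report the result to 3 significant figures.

27.4 µg/L

Mixed concentration C = ΣQC/ΣQ = (98600·0.6400 + 5510·962.0) / 104100 = 5364000/104100 = 51.52 µg/L; combined flow 104100 L/s.
Half-life 0.339 d → k = ln 2 / 0.339 = 2.045 d⁻¹.
First-order decay: C = 51.52·exp(−k·t) = 51.52·0.5247 = 27.03 µg/L.
At the second outfall, C = (104100·27.03 + 2180·45.00) / (104100 + 2180) = 27.40 µg/L.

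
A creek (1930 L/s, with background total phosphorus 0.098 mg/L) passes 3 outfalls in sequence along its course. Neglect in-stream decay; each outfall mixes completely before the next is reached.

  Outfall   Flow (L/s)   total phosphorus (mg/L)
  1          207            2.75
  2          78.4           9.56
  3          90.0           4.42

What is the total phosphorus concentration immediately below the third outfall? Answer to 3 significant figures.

Below outfall 1: Q → 2137 L/s, C = (1930·0.09800 + 207.0·2.750)/2137 = 0.3549 mg/L.
Below outfall 2: Q → 2215 L/s, C = (2137·0.3549 + 78.40·9.560)/2215 = 0.6806 mg/L.
Below outfall 3: Q → 2305 L/s, C = (2215·0.6806 + 90.00·4.420)/2305 = 0.8266 mg/L.

0.827 mg/L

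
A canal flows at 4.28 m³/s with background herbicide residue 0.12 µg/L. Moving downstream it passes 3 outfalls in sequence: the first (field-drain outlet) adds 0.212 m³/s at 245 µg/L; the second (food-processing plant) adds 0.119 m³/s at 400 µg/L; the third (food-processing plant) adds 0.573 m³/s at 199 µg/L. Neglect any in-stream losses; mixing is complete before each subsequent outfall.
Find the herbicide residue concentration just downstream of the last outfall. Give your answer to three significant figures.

41.3 µg/L

Below outfall 1: Q → 4.492 m³/s, C = (4.280·0.1200 + 0.2120·245.0)/4.492 = 11.68 µg/L.
Below outfall 2: Q → 4.611 m³/s, C = (4.492·11.68 + 0.1190·400.0)/4.611 = 21.70 µg/L.
Below outfall 3: Q → 5.184 m³/s, C = (4.611·21.70 + 0.5730·199.0)/5.184 = 41.30 µg/L.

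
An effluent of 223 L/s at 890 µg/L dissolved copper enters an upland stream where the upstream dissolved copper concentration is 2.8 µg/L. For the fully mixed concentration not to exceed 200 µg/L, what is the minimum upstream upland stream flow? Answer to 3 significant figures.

780 L/s

Set C_mix = 200: (Q·2.800 + 223.0·890.0) / (Q + 223.0) = 200
→ Q = 223.0·(890.0 − 200)/(200 − 2.800) = 780.3 L/s.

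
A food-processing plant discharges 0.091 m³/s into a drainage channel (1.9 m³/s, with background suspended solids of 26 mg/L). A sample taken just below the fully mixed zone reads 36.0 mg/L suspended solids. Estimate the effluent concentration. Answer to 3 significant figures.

Mass balance: 1.900·26.00 + 0.09100·Cₑ = 1.991·36.00
→ Cₑ = (1.991·36.00 − 1.900·26.00) / 0.09100 = 244.8 mg/L.

245 mg/L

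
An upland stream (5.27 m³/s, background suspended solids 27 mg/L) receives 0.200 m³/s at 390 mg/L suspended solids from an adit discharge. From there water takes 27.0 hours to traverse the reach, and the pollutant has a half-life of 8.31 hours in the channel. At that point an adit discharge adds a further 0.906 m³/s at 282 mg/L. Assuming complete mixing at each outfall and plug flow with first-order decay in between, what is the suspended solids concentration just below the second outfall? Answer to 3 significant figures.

After mixing, C = (5.270·27.00 + 0.2000·390.0) / 5.470 = 220.3/5.470 = 40.27 mg/L; combined flow 5.470 m³/s.
Half-life 8.31 h → k = ln 2 / 8.31 = 0.08341 h⁻¹ = 2.002 d⁻¹.
Applying C = C₀e^(−kt): 40.27 × 0.1052 = 4.236 mg/L.
At the second outfall, C = (5.470·4.236 + 0.9060·282.0) / (5.470 + 0.9060) = 43.70 mg/L.

43.7 mg/L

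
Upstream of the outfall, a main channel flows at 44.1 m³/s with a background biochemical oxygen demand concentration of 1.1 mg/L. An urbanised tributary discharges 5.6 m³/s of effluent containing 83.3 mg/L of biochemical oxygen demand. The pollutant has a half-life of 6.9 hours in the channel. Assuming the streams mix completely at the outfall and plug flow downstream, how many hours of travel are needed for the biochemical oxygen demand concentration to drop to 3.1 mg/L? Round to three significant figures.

Mass balance: C = (44.10·1.100 + 5.600·83.30) / 49.70 = 515.0/49.70 = 10.36 mg/L.
Half-life 6.9 h → k = ln 2 / 6.9 = 0.1005 h⁻¹ = 2.411 d⁻¹.
10.36·exp(−k·t) = 3.1 → t = ln(10.36/3.1)/k = 43250 s = 12.01 h.

12.0 h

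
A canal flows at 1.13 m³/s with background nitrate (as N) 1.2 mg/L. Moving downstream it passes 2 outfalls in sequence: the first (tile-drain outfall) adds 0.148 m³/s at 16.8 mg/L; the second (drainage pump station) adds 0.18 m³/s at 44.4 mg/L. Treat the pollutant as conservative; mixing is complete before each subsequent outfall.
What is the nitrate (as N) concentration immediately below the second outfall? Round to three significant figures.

8.12 mg/L

Below outfall 1: Q → 1.278 m³/s, C = (1.130·1.200 + 0.1480·16.80)/1.278 = 3.007 mg/L.
Below outfall 2: Q → 1.458 m³/s, C = (1.278·3.007 + 0.1800·44.40)/1.458 = 8.117 mg/L.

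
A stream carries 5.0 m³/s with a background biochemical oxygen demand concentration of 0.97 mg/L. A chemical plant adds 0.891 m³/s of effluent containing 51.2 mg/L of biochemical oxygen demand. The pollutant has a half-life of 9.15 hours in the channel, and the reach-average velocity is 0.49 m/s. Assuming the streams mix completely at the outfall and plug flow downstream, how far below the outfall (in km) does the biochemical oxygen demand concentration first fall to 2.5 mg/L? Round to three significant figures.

Flow-weighted average: C = (5.000·0.9700 + 0.8910·51.20) / 5.891 = 50.47/5.891 = 8.567 mg/L.
Half-life 9.15 h → k = ln 2 / 9.15 = 0.07575 h⁻¹ = 1.818 d⁻¹.
Set 8.567·exp(−k·t) = 2.5 → t = ln(8.567/2.5)/k = 58530 s = 16.26 h.
Distance = v·t = 0.49·58530 = 28680 m = 28.68 km.

28.7 km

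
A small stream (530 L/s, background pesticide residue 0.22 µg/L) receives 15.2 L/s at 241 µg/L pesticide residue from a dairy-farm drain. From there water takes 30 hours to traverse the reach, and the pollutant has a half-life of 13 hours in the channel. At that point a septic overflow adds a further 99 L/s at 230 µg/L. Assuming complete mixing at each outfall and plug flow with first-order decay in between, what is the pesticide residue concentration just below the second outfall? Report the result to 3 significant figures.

36.5 µg/L

Conservation of mass: C = (530.0·0.2200 + 15.20·241.0) / 545.2 = 3780/545.2 = 6.933 µg/L; combined flow 545.2 L/s.
Half-life 13 h → k = ln 2 / 13 = 0.05332 h⁻¹ = 1.280 d⁻¹.
First-order decay: C = 6.933·exp(−k·t) = 6.933·0.2020 = 1.400 µg/L.
Second outfall: C = (545.2·1.400 + 99.00·230.0)/644.2 = 36.53 µg/L.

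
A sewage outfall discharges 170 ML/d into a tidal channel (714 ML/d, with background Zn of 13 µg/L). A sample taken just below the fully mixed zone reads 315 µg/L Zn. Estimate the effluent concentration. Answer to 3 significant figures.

1580 µg/L

Mass balance: 714.0·13.00 + 170.0·Cₑ = 884.0·315.0
→ Cₑ = (884.0·315.0 − 714.0·13.00) / 170.0 = 1583 µg/L.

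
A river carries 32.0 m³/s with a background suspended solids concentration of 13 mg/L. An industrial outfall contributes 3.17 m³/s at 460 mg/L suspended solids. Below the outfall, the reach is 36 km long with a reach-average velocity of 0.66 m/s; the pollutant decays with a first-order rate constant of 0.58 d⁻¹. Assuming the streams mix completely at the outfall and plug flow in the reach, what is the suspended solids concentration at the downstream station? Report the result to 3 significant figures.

Flow-weighted average: C = (32.00·13.00 + 3.170·460.0) / 35.17 = 1874/35.17 = 53.29 mg/L.
Travel time t = 36·1000 / 0.66 = 54550 s = 15.15 h.
First-order decay: C = 53.29·exp(−k·t) = 53.29·0.6934 = 36.95 mg/L.

37.0 mg/L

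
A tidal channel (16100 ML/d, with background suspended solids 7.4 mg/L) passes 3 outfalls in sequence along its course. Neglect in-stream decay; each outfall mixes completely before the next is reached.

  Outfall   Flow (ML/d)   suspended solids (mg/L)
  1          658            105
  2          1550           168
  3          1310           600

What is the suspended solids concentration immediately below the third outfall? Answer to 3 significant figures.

After outfall 1: Q = 16100 + 658.0 = 16760 ML/d; C = (16100·7.400 + 658.0·105.0)/16760 = 11.23 mg/L.
After outfall 2: Q = 16760 + 1550 = 18310 ML/d; C = (16760·11.23 + 1550·168.0)/18310 = 24.50 mg/L.
After outfall 3: Q = 18310 + 1310 = 19620 ML/d; C = (18310·24.50 + 1310·600.0)/19620 = 62.93 mg/L.

62.9 mg/L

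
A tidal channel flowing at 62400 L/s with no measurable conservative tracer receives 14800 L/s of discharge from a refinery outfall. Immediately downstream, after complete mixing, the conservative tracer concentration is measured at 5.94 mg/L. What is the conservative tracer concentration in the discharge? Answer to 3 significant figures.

31.0 mg/L

Mass balance: 62400·0 + 14800·Cₑ = 77200·5.940
→ Cₑ = (77200·5.940 − 62400·0) / 14800 = 30.98 mg/L.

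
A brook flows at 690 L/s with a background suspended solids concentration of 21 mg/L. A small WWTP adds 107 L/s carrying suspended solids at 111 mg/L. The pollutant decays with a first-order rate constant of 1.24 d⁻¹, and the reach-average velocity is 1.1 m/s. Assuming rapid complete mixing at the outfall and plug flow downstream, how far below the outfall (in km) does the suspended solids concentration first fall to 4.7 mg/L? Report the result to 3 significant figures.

After mixing, C = (690.0·21.00 + 107.0·111.0) / 797.0 = 26370/797.0 = 33.08 mg/L.
Set 33.08·exp(−k·t) = 4.7 → t = ln(33.08/4.7)/k = 136000 s = 37.77 h.
Distance = v·t = 1.1·136000 = 149600 m = 149.6 km.

150 km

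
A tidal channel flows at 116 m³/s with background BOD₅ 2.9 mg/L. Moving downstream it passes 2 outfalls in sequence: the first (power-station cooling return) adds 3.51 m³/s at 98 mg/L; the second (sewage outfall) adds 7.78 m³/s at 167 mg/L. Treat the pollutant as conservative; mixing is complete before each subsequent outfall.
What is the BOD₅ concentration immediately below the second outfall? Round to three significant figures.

15.6 mg/L

Outfall 1: combined Q = 119.5 m³/s; C = (116.0·2.900 + 3.510·98.00)/119.5 = 5.693 mg/L.
Outfall 2: combined Q = 127.3 m³/s; C = (119.5·5.693 + 7.780·167.0)/127.3 = 15.55 mg/L.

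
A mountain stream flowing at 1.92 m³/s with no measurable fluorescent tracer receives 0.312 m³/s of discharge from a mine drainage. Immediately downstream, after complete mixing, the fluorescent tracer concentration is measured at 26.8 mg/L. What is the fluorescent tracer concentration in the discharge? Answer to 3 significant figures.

Mass balance: 1.920·0 + 0.3120·Cₑ = 2.232·26.80
→ Cₑ = (2.232·26.80 − 1.920·0) / 0.3120 = 191.7 mg/L.

192 mg/L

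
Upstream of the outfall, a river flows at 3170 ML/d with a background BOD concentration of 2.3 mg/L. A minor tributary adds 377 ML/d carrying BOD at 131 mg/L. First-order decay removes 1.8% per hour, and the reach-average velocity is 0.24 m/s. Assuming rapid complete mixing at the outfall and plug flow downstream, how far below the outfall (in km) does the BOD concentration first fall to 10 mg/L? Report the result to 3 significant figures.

Flow-weighted average: C = (3170·2.300 + 377.0·131.0) / 3547 = 56680/3547 = 15.98 mg/L.
1.8%/h lost → k = −ln(1 − 0.018) = 0.01816 h⁻¹.
Set 15.98·exp(−k·t) = 10 → t = ln(15.98/10)/k = 92890 s = 25.80 h.
Distance = v·t = 0.24·92890 = 22290 m = 22.29 km.

22.3 km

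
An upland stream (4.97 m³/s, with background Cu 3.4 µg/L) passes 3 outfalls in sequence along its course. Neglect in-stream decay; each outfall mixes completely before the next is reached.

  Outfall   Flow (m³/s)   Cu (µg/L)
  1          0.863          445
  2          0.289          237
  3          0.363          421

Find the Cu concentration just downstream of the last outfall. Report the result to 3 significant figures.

96.0 µg/L

Below outfall 1: Q → 5.833 m³/s, C = (4.970·3.400 + 0.8630·445.0)/5.833 = 68.74 µg/L.
Below outfall 2: Q → 6.122 m³/s, C = (5.833·68.74 + 0.2890·237.0)/6.122 = 76.68 µg/L.
Below outfall 3: Q → 6.485 m³/s, C = (6.122·76.68 + 0.3630·421.0)/6.485 = 95.95 µg/L.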